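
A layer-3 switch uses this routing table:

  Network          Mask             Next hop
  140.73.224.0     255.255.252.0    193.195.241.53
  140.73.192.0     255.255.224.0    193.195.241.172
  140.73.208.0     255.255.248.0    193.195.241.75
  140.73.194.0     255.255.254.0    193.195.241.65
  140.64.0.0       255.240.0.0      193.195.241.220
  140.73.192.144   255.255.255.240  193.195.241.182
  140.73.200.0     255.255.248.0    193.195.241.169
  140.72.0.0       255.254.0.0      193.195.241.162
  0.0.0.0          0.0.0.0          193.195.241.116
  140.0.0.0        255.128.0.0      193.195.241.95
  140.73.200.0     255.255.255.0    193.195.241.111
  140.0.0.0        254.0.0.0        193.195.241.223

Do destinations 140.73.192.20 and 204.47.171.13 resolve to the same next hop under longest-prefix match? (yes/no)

140.73.192.20: longest match 140.73.192.0/19 -> 193.195.241.172
204.47.171.13: longest match 0.0.0.0/0 -> 193.195.241.116

no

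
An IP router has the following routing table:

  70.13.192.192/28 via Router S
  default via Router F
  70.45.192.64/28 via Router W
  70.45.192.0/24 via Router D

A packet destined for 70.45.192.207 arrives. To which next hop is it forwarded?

Routes whose prefix contains 70.45.192.207:
  0.0.0.0/0 (default, matches everything) -> Router F
  70.45.192.0/24 (70.45.192.0 - 70.45.192.255) -> Router D
More-specific entries that do NOT match:
  70.13.192.192/28 (70.13.192.192 - 70.13.192.207) does not contain 70.45.192.207
  70.45.192.64/28 (70.45.192.64 - 70.45.192.79) does not contain 70.45.192.207
Longest matching prefix is /24 -> next hop Router D.

Router D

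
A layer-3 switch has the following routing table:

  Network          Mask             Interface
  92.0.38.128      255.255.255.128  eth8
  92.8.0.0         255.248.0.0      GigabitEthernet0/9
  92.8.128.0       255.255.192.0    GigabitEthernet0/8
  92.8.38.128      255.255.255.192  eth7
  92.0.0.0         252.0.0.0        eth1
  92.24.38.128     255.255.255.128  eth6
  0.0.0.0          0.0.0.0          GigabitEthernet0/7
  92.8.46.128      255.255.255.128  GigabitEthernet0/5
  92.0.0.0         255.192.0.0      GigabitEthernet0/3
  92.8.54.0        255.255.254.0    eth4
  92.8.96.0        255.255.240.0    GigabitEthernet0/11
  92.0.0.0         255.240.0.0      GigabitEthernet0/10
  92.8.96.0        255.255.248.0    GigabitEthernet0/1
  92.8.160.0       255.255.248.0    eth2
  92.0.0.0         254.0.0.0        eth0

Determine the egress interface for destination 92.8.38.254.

GigabitEthernet0/9

Routes whose prefix contains 92.8.38.254:
  0.0.0.0/0 (default, matches everything) -> GigabitEthernet0/7
  92.0.0.0/6 (92.0.0.0 - 95.255.255.255) -> eth1
  92.0.0.0/7 (92.0.0.0 - 93.255.255.255) -> eth0
  92.0.0.0/10 (92.0.0.0 - 92.63.255.255) -> GigabitEthernet0/3
  92.0.0.0/12 (92.0.0.0 - 92.15.255.255) -> GigabitEthernet0/10
  92.8.0.0/13 (92.8.0.0 - 92.15.255.255) -> GigabitEthernet0/9
More-specific entries that do NOT match:
  92.8.38.128/26 (92.8.38.128 - 92.8.38.191) does not contain 92.8.38.254
  92.0.38.128/25 (92.0.38.128 - 92.0.38.255) does not contain 92.8.38.254
  92.24.38.128/25 (92.24.38.128 - 92.24.38.255) does not contain 92.8.38.254
  92.8.46.128/25 (92.8.46.128 - 92.8.46.255) does not contain 92.8.38.254
  92.8.54.0/23 (92.8.54.0 - 92.8.55.255) does not contain 92.8.38.254
  92.8.96.0/21 (92.8.96.0 - 92.8.103.255) does not contain 92.8.38.254
  92.8.160.0/21 (92.8.160.0 - 92.8.167.255) does not contain 92.8.38.254
  92.8.96.0/20 (92.8.96.0 - 92.8.111.255) does not contain 92.8.38.254
  92.8.128.0/18 (92.8.128.0 - 92.8.191.255) does not contain 92.8.38.254
Longest matching prefix is /13 -> interface GigabitEthernet0/9.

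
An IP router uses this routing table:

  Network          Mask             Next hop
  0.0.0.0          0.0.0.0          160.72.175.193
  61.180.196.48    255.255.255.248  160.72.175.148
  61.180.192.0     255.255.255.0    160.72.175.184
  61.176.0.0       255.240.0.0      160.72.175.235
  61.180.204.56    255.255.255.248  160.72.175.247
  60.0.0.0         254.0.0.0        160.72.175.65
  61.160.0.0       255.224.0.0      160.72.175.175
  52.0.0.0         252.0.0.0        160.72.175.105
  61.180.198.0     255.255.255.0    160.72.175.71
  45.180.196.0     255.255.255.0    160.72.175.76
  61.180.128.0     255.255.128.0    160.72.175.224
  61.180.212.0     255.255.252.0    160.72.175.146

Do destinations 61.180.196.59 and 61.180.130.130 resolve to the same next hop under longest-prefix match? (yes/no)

61.180.196.59: longest match 61.180.128.0/17 -> 160.72.175.224
61.180.130.130: longest match 61.180.128.0/17 -> 160.72.175.224

yes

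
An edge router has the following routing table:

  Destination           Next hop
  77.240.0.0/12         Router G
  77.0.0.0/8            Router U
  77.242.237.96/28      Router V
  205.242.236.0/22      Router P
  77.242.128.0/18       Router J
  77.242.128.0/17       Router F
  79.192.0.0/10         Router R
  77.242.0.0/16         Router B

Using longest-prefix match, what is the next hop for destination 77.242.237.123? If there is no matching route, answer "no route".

Router F

Routes whose prefix contains 77.242.237.123:
  77.0.0.0/8 (77.0.0.0 - 77.255.255.255) -> Router U
  77.240.0.0/12 (77.240.0.0 - 77.255.255.255) -> Router G
  77.242.0.0/16 (77.242.0.0 - 77.242.255.255) -> Router B
  77.242.128.0/17 (77.242.128.0 - 77.242.255.255) -> Router F
More-specific entries that do NOT match:
  77.242.237.96/28 (77.242.237.96 - 77.242.237.111) does not contain 77.242.237.123
  205.242.236.0/22 (205.242.236.0 - 205.242.239.255) does not contain 77.242.237.123
  77.242.128.0/18 (77.242.128.0 - 77.242.191.255) does not contain 77.242.237.123
Longest matching prefix is /17 -> next hop Router F.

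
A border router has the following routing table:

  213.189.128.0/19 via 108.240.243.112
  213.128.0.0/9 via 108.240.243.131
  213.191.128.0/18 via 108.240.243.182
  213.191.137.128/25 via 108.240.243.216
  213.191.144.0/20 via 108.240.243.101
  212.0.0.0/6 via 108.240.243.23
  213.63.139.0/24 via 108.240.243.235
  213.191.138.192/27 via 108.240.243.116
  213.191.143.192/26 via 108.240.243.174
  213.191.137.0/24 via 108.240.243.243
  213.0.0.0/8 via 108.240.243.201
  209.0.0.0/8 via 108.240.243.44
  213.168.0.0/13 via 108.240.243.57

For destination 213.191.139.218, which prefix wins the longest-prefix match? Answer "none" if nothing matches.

213.191.128.0/18

Entries matching 213.191.139.218:
  212.0.0.0/6 (212.0.0.0 - 215.255.255.255)
  213.0.0.0/8 (213.0.0.0 - 213.255.255.255)
  213.128.0.0/9 (213.128.0.0 - 213.255.255.255)
  213.191.128.0/18 (213.191.128.0 - 213.191.191.255)
Most specific is 213.191.128.0/18.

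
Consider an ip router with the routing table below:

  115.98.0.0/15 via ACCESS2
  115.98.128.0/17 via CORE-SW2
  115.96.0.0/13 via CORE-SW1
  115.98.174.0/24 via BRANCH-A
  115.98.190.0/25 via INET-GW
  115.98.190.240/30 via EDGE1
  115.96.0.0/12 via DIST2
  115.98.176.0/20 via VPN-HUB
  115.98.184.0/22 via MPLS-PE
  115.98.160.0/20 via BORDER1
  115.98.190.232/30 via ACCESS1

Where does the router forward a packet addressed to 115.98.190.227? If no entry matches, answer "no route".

VPN-HUB

Routes whose prefix contains 115.98.190.227:
  115.96.0.0/12 (115.96.0.0 - 115.111.255.255) -> DIST2
  115.96.0.0/13 (115.96.0.0 - 115.103.255.255) -> CORE-SW1
  115.98.0.0/15 (115.98.0.0 - 115.99.255.255) -> ACCESS2
  115.98.128.0/17 (115.98.128.0 - 115.98.255.255) -> CORE-SW2
  115.98.176.0/20 (115.98.176.0 - 115.98.191.255) -> VPN-HUB
More-specific entries that do NOT match:
  115.98.190.240/30 (115.98.190.240 - 115.98.190.243) does not contain 115.98.190.227
  115.98.190.232/30 (115.98.190.232 - 115.98.190.235) does not contain 115.98.190.227
  115.98.190.0/25 (115.98.190.0 - 115.98.190.127) does not contain 115.98.190.227
  115.98.174.0/24 (115.98.174.0 - 115.98.174.255) does not contain 115.98.190.227
  115.98.184.0/22 (115.98.184.0 - 115.98.187.255) does not contain 115.98.190.227
Longest matching prefix is /20 -> next hop VPN-HUB.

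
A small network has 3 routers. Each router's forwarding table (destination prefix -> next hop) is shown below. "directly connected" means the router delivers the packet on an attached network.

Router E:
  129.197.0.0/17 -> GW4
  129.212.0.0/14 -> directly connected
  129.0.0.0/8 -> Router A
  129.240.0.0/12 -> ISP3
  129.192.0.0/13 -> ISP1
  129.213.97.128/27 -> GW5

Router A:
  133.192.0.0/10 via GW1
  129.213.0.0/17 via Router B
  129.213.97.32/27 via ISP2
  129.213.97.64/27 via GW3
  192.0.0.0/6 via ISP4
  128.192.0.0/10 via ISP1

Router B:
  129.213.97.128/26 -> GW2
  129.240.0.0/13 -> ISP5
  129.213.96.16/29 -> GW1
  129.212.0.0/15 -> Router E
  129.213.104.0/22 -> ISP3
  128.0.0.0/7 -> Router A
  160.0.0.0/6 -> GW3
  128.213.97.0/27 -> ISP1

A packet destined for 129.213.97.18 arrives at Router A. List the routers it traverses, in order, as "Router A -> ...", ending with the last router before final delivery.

At Router A: longest match for 129.213.97.18 is 129.213.0.0/17 -> Router B
At Router B: longest match for 129.213.97.18 is 129.212.0.0/15 -> Router E
At Router E: longest match for 129.213.97.18 is 129.212.0.0/14 -> directly connected

Router A -> Router B -> Router E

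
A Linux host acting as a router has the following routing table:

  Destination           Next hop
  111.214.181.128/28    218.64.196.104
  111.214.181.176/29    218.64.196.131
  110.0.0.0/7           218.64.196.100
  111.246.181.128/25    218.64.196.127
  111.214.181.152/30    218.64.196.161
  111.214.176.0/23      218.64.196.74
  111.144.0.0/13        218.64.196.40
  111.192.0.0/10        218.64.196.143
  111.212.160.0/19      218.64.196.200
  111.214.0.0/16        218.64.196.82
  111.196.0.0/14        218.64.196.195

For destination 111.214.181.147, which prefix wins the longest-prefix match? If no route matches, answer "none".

111.214.0.0/16

Entries matching 111.214.181.147:
  110.0.0.0/7 (110.0.0.0 - 111.255.255.255)
  111.192.0.0/10 (111.192.0.0 - 111.255.255.255)
  111.214.0.0/16 (111.214.0.0 - 111.214.255.255)
Most specific is 111.214.0.0/16.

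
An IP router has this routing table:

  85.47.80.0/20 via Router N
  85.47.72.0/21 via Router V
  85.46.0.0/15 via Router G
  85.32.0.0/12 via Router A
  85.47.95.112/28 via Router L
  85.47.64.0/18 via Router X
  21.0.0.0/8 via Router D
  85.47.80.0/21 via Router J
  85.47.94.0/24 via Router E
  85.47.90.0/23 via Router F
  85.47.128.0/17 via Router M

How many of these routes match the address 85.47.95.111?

4

Prefixes containing 85.47.95.111:
  85.32.0.0/12 (85.32.0.0 - 85.47.255.255)
  85.46.0.0/15 (85.46.0.0 - 85.47.255.255)
  85.47.64.0/18 (85.47.64.0 - 85.47.127.255)
  85.47.80.0/20 (85.47.80.0 - 85.47.95.255)
Total matching entries: 4.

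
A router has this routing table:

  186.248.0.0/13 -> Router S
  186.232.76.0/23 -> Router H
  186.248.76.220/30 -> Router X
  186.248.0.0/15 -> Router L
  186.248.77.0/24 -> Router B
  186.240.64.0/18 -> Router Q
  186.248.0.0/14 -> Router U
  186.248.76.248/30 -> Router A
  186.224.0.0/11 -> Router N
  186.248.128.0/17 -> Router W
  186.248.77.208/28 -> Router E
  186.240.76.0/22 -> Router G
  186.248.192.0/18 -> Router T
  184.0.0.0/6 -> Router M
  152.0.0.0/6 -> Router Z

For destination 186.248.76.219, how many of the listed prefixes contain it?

Prefixes containing 186.248.76.219:
  184.0.0.0/6 (184.0.0.0 - 187.255.255.255)
  186.224.0.0/11 (186.224.0.0 - 186.255.255.255)
  186.248.0.0/13 (186.248.0.0 - 186.255.255.255)
  186.248.0.0/14 (186.248.0.0 - 186.251.255.255)
  186.248.0.0/15 (186.248.0.0 - 186.249.255.255)
Total matching entries: 5.

5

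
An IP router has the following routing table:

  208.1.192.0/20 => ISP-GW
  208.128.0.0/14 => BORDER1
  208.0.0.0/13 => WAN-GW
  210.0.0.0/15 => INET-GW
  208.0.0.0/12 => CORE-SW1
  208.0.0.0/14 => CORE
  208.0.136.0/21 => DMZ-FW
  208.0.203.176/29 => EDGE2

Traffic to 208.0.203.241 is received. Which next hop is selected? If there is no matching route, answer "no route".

CORE

Routes whose prefix contains 208.0.203.241:
  208.0.0.0/12 (208.0.0.0 - 208.15.255.255) -> CORE-SW1
  208.0.0.0/13 (208.0.0.0 - 208.7.255.255) -> WAN-GW
  208.0.0.0/14 (208.0.0.0 - 208.3.255.255) -> CORE
More-specific entries that do NOT match:
  208.0.203.176/29 (208.0.203.176 - 208.0.203.183) does not contain 208.0.203.241
  208.0.136.0/21 (208.0.136.0 - 208.0.143.255) does not contain 208.0.203.241
  208.1.192.0/20 (208.1.192.0 - 208.1.207.255) does not contain 208.0.203.241
  210.0.0.0/15 (210.0.0.0 - 210.1.255.255) does not contain 208.0.203.241
Longest matching prefix is /14 -> next hop CORE.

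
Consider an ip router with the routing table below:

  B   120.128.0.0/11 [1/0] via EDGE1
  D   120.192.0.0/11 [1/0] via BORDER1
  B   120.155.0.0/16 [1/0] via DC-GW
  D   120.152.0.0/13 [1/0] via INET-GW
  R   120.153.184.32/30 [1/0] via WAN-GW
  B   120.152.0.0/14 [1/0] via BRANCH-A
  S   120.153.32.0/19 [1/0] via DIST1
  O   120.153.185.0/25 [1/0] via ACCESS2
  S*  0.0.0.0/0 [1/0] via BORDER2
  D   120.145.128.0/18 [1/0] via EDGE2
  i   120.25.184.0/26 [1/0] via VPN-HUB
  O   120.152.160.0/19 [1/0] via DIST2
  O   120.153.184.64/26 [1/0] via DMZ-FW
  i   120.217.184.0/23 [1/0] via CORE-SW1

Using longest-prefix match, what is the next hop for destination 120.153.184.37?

BRANCH-A

Routes whose prefix contains 120.153.184.37:
  0.0.0.0/0 (default, matches everything) -> BORDER2
  120.128.0.0/11 (120.128.0.0 - 120.159.255.255) -> EDGE1
  120.152.0.0/13 (120.152.0.0 - 120.159.255.255) -> INET-GW
  120.152.0.0/14 (120.152.0.0 - 120.155.255.255) -> BRANCH-A
More-specific entries that do NOT match:
  120.153.184.32/30 (120.153.184.32 - 120.153.184.35) does not contain 120.153.184.37
  120.25.184.0/26 (120.25.184.0 - 120.25.184.63) does not contain 120.153.184.37
  120.153.184.64/26 (120.153.184.64 - 120.153.184.127) does not contain 120.153.184.37
  120.153.185.0/25 (120.153.185.0 - 120.153.185.127) does not contain 120.153.184.37
  120.217.184.0/23 (120.217.184.0 - 120.217.185.255) does not contain 120.153.184.37
  120.153.32.0/19 (120.153.32.0 - 120.153.63.255) does not contain 120.153.184.37
  120.152.160.0/19 (120.152.160.0 - 120.152.191.255) does not contain 120.153.184.37
  120.145.128.0/18 (120.145.128.0 - 120.145.191.255) does not contain 120.153.184.37
  120.155.0.0/16 (120.155.0.0 - 120.155.255.255) does not contain 120.153.184.37
Longest matching prefix is /14 -> next hop BRANCH-A.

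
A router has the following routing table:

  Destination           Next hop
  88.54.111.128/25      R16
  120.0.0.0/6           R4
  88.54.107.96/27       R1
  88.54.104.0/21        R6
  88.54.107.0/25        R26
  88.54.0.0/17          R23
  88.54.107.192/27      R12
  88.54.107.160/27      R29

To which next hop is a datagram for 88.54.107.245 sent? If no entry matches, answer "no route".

R6

Routes whose prefix contains 88.54.107.245:
  88.54.0.0/17 (88.54.0.0 - 88.54.127.255) -> R23
  88.54.104.0/21 (88.54.104.0 - 88.54.111.255) -> R6
More-specific entries that do NOT match:
  88.54.107.96/27 (88.54.107.96 - 88.54.107.127) does not contain 88.54.107.245
  88.54.107.192/27 (88.54.107.192 - 88.54.107.223) does not contain 88.54.107.245
  88.54.107.160/27 (88.54.107.160 - 88.54.107.191) does not contain 88.54.107.245
  88.54.111.128/25 (88.54.111.128 - 88.54.111.255) does not contain 88.54.107.245
  88.54.107.0/25 (88.54.107.0 - 88.54.107.127) does not contain 88.54.107.245
Longest matching prefix is /21 -> next hop R6.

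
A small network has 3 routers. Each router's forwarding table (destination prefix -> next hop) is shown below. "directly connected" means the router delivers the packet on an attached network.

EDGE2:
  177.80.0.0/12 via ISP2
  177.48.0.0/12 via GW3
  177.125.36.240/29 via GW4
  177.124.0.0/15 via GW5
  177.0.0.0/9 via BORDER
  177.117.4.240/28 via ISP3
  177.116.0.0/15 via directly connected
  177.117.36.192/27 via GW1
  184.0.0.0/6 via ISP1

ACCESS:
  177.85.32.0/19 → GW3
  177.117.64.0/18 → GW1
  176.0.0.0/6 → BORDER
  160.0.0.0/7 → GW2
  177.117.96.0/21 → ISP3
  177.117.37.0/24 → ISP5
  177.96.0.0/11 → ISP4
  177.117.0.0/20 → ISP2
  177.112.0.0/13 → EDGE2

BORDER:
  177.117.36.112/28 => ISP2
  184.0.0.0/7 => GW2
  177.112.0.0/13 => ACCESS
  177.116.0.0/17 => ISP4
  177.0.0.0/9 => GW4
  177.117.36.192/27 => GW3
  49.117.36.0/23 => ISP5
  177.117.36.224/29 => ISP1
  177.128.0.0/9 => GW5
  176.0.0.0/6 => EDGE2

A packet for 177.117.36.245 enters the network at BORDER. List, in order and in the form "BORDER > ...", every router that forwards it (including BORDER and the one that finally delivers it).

BORDER > ACCESS > EDGE2

At BORDER: longest match for 177.117.36.245 is 177.112.0.0/13 -> ACCESS
At ACCESS: longest match for 177.117.36.245 is 177.112.0.0/13 -> EDGE2
At EDGE2: longest match for 177.117.36.245 is 177.116.0.0/15 -> directly connected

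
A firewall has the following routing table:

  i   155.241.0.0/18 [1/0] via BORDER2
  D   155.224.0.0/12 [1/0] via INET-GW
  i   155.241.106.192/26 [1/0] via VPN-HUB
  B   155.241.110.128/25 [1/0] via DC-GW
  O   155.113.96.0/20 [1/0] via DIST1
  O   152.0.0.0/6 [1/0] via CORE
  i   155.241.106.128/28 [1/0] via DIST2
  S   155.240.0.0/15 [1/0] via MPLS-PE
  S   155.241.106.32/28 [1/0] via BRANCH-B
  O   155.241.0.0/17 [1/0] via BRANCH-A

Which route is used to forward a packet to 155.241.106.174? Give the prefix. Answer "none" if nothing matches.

155.241.0.0/17

Entries matching 155.241.106.174:
  152.0.0.0/6 (152.0.0.0 - 155.255.255.255)
  155.240.0.0/15 (155.240.0.0 - 155.241.255.255)
  155.241.0.0/17 (155.241.0.0 - 155.241.127.255)
Most specific is 155.241.0.0/17.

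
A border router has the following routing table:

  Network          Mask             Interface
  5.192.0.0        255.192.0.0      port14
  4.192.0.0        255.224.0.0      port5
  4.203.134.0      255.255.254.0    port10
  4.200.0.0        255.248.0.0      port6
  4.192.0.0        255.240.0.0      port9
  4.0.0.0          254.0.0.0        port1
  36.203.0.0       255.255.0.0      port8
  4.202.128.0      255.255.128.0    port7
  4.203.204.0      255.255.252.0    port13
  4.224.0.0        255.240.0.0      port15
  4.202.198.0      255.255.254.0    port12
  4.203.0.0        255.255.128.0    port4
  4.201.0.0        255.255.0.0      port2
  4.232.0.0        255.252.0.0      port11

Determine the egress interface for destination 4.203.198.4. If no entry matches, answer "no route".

port6

Routes whose prefix contains 4.203.198.4:
  4.0.0.0/7 (4.0.0.0 - 5.255.255.255) -> port1
  4.192.0.0/11 (4.192.0.0 - 4.223.255.255) -> port5
  4.192.0.0/12 (4.192.0.0 - 4.207.255.255) -> port9
  4.200.0.0/13 (4.200.0.0 - 4.207.255.255) -> port6
More-specific entries that do NOT match:
  4.203.134.0/23 (4.203.134.0 - 4.203.135.255) does not contain 4.203.198.4
  4.202.198.0/23 (4.202.198.0 - 4.202.199.255) does not contain 4.203.198.4
  4.203.204.0/22 (4.203.204.0 - 4.203.207.255) does not contain 4.203.198.4
  4.202.128.0/17 (4.202.128.0 - 4.202.255.255) does not contain 4.203.198.4
  4.203.0.0/17 (4.203.0.0 - 4.203.127.255) does not contain 4.203.198.4
  36.203.0.0/16 (36.203.0.0 - 36.203.255.255) does not contain 4.203.198.4
  4.201.0.0/16 (4.201.0.0 - 4.201.255.255) does not contain 4.203.198.4
  4.232.0.0/14 (4.232.0.0 - 4.235.255.255) does not contain 4.203.198.4
Longest matching prefix is /13 -> interface port6.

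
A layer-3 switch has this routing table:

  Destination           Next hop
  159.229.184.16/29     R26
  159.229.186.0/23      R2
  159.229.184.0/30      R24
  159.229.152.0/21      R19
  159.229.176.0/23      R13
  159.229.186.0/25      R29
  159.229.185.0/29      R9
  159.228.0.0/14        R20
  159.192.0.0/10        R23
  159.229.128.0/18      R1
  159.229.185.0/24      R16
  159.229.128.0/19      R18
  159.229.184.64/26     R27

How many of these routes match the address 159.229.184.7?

Prefixes containing 159.229.184.7:
  159.192.0.0/10 (159.192.0.0 - 159.255.255.255)
  159.228.0.0/14 (159.228.0.0 - 159.231.255.255)
  159.229.128.0/18 (159.229.128.0 - 159.229.191.255)
Total matching entries: 3.

3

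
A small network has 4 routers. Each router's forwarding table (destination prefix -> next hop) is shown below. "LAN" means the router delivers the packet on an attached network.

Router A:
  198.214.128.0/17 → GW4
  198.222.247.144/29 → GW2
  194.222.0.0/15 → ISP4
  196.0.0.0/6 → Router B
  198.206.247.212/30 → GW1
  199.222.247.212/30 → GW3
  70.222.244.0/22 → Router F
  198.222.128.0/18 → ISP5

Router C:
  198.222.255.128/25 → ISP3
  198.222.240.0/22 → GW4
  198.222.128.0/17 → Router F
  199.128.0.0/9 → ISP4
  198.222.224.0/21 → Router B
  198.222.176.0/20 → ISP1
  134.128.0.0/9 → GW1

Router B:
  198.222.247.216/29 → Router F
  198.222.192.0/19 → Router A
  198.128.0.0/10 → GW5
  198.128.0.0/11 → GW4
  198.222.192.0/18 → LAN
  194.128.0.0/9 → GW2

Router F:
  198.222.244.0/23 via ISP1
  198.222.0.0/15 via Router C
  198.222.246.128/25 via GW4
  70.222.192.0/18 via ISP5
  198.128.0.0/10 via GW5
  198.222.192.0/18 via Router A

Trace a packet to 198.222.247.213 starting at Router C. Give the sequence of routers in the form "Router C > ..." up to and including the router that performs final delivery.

Router C > Router F > Router A > Router B

At Router C: longest match for 198.222.247.213 is 198.222.128.0/17 -> Router F
At Router F: longest match for 198.222.247.213 is 198.222.192.0/18 -> Router A
At Router A: longest match for 198.222.247.213 is 196.0.0.0/6 -> Router B
At Router B: longest match for 198.222.247.213 is 198.222.192.0/18 -> LAN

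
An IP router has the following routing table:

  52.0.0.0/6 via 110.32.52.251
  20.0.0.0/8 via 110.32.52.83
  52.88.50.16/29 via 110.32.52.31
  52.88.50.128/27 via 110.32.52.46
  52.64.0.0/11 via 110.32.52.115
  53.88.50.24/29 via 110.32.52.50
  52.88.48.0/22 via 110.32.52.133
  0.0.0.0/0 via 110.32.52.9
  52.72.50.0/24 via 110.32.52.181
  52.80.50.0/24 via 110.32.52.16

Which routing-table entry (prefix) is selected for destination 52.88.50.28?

Entries matching 52.88.50.28:
  0.0.0.0/0 (default, matches everything)
  52.0.0.0/6 (52.0.0.0 - 55.255.255.255)
  52.64.0.0/11 (52.64.0.0 - 52.95.255.255)
  52.88.48.0/22 (52.88.48.0 - 52.88.51.255)
Most specific is 52.88.48.0/22.

52.88.48.0/22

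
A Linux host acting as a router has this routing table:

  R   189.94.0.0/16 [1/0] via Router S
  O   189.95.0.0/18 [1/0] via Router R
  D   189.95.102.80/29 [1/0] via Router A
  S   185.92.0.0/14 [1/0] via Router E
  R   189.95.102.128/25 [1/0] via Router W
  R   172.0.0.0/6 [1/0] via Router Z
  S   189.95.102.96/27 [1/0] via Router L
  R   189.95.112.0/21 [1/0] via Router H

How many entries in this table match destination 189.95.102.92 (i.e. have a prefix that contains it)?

No listed prefix contains 189.95.102.92.
Total matching entries: 0.

0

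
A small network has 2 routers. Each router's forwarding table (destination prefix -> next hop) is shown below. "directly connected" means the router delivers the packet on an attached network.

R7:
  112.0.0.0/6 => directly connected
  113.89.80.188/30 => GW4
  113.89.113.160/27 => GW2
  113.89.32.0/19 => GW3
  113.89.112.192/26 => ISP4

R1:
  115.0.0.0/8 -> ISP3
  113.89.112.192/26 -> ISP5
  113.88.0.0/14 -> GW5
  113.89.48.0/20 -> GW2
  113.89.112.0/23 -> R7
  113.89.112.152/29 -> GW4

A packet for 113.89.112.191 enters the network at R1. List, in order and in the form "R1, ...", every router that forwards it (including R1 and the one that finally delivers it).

R1, R7

At R1: longest match for 113.89.112.191 is 113.89.112.0/23 -> R7
At R7: longest match for 113.89.112.191 is 112.0.0.0/6 -> directly connected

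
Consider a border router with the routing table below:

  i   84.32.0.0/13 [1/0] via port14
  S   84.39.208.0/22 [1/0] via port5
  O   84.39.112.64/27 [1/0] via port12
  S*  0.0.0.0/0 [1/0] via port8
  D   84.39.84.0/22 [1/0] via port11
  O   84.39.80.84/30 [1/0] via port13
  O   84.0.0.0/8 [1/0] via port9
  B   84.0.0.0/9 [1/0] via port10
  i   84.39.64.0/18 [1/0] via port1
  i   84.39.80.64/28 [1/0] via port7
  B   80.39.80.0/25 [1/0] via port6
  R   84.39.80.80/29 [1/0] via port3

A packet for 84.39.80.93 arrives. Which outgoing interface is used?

Routes whose prefix contains 84.39.80.93:
  0.0.0.0/0 (default, matches everything) -> port8
  84.0.0.0/8 (84.0.0.0 - 84.255.255.255) -> port9
  84.0.0.0/9 (84.0.0.0 - 84.127.255.255) -> port10
  84.32.0.0/13 (84.32.0.0 - 84.39.255.255) -> port14
  84.39.64.0/18 (84.39.64.0 - 84.39.127.255) -> port1
More-specific entries that do NOT match:
  84.39.80.84/30 (84.39.80.84 - 84.39.80.87) does not contain 84.39.80.93
  84.39.80.80/29 (84.39.80.80 - 84.39.80.87) does not contain 84.39.80.93
  84.39.80.64/28 (84.39.80.64 - 84.39.80.79) does not contain 84.39.80.93
  84.39.112.64/27 (84.39.112.64 - 84.39.112.95) does not contain 84.39.80.93
  80.39.80.0/25 (80.39.80.0 - 80.39.80.127) does not contain 84.39.80.93
  84.39.208.0/22 (84.39.208.0 - 84.39.211.255) does not contain 84.39.80.93
  84.39.84.0/22 (84.39.84.0 - 84.39.87.255) does not contain 84.39.80.93
Longest matching prefix is /18 -> interface port1.

port1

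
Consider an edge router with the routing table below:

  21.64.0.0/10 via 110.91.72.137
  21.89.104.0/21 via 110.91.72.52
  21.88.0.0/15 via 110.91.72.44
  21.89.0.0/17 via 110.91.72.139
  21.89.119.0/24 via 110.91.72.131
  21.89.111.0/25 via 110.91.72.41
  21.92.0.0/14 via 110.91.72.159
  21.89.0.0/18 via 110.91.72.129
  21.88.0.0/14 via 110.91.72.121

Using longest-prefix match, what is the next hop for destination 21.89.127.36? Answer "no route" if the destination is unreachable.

Routes whose prefix contains 21.89.127.36:
  21.64.0.0/10 (21.64.0.0 - 21.127.255.255) -> 110.91.72.137
  21.88.0.0/14 (21.88.0.0 - 21.91.255.255) -> 110.91.72.121
  21.88.0.0/15 (21.88.0.0 - 21.89.255.255) -> 110.91.72.44
  21.89.0.0/17 (21.89.0.0 - 21.89.127.255) -> 110.91.72.139
More-specific entries that do NOT match:
  21.89.111.0/25 (21.89.111.0 - 21.89.111.127) does not contain 21.89.127.36
  21.89.119.0/24 (21.89.119.0 - 21.89.119.255) does not contain 21.89.127.36
  21.89.104.0/21 (21.89.104.0 - 21.89.111.255) does not contain 21.89.127.36
  21.89.0.0/18 (21.89.0.0 - 21.89.63.255) does not contain 21.89.127.36
Longest matching prefix is /17 -> next hop 110.91.72.139.

110.91.72.139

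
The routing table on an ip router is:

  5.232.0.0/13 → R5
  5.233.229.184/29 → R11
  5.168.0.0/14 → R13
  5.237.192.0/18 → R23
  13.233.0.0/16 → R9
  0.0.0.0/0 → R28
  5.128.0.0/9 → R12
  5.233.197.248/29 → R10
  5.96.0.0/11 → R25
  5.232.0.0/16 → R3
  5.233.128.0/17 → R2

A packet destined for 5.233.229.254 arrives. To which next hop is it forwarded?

Routes whose prefix contains 5.233.229.254:
  0.0.0.0/0 (default, matches everything) -> R28
  5.128.0.0/9 (5.128.0.0 - 5.255.255.255) -> R12
  5.232.0.0/13 (5.232.0.0 - 5.239.255.255) -> R5
  5.233.128.0/17 (5.233.128.0 - 5.233.255.255) -> R2
More-specific entries that do NOT match:
  5.233.229.184/29 (5.233.229.184 - 5.233.229.191) does not contain 5.233.229.254
  5.233.197.248/29 (5.233.197.248 - 5.233.197.255) does not contain 5.233.229.254
  5.237.192.0/18 (5.237.192.0 - 5.237.255.255) does not contain 5.233.229.254
Longest matching prefix is /17 -> next hop R2.

R2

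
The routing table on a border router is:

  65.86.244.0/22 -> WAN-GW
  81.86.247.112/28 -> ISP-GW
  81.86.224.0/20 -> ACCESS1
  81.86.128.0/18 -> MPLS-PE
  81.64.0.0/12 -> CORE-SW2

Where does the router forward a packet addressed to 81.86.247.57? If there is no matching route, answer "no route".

no route

No entry's prefix contains 81.86.247.57; there is no default route.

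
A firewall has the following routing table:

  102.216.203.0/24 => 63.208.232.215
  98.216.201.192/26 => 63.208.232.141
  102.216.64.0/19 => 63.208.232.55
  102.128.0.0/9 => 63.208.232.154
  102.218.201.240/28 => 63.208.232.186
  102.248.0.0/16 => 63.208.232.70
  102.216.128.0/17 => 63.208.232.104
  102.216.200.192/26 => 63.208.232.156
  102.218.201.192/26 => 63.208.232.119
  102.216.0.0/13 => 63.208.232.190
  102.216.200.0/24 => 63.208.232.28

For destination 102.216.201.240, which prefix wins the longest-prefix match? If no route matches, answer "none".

102.216.128.0/17

Entries matching 102.216.201.240:
  102.128.0.0/9 (102.128.0.0 - 102.255.255.255)
  102.216.0.0/13 (102.216.0.0 - 102.223.255.255)
  102.216.128.0/17 (102.216.128.0 - 102.216.255.255)
Most specific is 102.216.128.0/17.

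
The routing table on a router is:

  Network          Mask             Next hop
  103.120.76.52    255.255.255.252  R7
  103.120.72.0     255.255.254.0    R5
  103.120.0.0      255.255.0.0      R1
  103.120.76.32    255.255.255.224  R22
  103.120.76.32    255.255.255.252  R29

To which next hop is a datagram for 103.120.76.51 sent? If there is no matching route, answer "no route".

R22

Routes whose prefix contains 103.120.76.51:
  103.120.0.0/16 (103.120.0.0 - 103.120.255.255) -> R1
  103.120.76.32/27 (103.120.76.32 - 103.120.76.63) -> R22
More-specific entries that do NOT match:
  103.120.76.52/30 (103.120.76.52 - 103.120.76.55) does not contain 103.120.76.51
  103.120.76.32/30 (103.120.76.32 - 103.120.76.35) does not contain 103.120.76.51
Longest matching prefix is /27 -> next hop R22.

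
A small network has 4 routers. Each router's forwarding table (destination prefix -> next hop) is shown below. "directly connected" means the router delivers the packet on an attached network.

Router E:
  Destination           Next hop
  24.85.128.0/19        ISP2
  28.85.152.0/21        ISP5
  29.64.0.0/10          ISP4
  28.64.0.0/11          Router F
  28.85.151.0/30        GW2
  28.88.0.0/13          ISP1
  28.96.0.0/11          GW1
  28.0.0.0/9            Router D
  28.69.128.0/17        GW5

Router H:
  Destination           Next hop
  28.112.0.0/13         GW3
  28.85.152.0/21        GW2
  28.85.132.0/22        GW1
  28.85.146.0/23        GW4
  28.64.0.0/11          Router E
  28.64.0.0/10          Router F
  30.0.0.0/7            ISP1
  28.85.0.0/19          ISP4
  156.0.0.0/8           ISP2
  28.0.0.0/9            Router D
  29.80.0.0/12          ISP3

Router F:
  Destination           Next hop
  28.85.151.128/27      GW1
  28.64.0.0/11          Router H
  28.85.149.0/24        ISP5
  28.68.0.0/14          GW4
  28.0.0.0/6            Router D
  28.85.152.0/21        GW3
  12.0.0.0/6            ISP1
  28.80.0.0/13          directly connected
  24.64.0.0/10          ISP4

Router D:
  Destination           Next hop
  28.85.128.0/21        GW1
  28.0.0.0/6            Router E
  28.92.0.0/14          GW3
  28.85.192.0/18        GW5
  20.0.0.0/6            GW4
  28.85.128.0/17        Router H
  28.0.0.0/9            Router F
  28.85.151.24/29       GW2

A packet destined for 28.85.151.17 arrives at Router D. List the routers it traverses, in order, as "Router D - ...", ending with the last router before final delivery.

Router D - Router H - Router E - Router F

At Router D: longest match for 28.85.151.17 is 28.85.128.0/17 -> Router H
At Router H: longest match for 28.85.151.17 is 28.64.0.0/11 -> Router E
At Router E: longest match for 28.85.151.17 is 28.64.0.0/11 -> Router F
At Router F: longest match for 28.85.151.17 is 28.80.0.0/13 -> directly connected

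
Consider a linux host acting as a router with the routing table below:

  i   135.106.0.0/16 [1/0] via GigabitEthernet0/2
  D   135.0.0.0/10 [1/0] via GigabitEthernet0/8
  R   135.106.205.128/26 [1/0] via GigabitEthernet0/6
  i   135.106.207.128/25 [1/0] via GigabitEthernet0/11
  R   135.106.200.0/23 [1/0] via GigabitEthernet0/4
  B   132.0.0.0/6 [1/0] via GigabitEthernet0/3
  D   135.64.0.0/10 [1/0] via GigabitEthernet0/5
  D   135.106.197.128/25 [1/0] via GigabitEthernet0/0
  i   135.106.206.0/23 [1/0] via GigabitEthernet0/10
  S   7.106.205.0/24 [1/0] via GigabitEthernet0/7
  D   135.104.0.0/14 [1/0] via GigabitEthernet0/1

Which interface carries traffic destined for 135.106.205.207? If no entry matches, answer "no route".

Routes whose prefix contains 135.106.205.207:
  132.0.0.0/6 (132.0.0.0 - 135.255.255.255) -> GigabitEthernet0/3
  135.64.0.0/10 (135.64.0.0 - 135.127.255.255) -> GigabitEthernet0/5
  135.104.0.0/14 (135.104.0.0 - 135.107.255.255) -> GigabitEthernet0/1
  135.106.0.0/16 (135.106.0.0 - 135.106.255.255) -> GigabitEthernet0/2
More-specific entries that do NOT match:
  135.106.205.128/26 (135.106.205.128 - 135.106.205.191) does not contain 135.106.205.207
  135.106.207.128/25 (135.106.207.128 - 135.106.207.255) does not contain 135.106.205.207
  135.106.197.128/25 (135.106.197.128 - 135.106.197.255) does not contain 135.106.205.207
  7.106.205.0/24 (7.106.205.0 - 7.106.205.255) does not contain 135.106.205.207
  135.106.200.0/23 (135.106.200.0 - 135.106.201.255) does not contain 135.106.205.207
  135.106.206.0/23 (135.106.206.0 - 135.106.207.255) does not contain 135.106.205.207
Longest matching prefix is /16 -> interface GigabitEthernet0/2.

GigabitEthernet0/2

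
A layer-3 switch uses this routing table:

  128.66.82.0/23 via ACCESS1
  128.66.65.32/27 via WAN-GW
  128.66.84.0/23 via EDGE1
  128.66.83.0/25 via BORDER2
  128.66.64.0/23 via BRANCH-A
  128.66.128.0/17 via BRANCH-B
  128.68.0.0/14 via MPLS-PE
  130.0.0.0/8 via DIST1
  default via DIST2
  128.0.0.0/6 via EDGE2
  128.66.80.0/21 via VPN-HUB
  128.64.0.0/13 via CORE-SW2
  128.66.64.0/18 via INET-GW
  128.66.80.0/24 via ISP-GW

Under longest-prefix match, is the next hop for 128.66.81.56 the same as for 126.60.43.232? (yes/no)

no

128.66.81.56: longest match 128.66.80.0/21 -> VPN-HUB
126.60.43.232: longest match 0.0.0.0/0 -> DIST2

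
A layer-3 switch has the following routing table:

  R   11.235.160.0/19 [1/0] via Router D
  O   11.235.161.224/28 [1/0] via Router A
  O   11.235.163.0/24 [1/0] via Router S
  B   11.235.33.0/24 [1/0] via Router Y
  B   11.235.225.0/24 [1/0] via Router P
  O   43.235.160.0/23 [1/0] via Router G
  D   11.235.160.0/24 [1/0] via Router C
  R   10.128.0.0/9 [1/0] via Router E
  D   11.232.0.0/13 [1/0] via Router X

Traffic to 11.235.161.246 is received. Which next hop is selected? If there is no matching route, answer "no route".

Router D

Routes whose prefix contains 11.235.161.246:
  11.232.0.0/13 (11.232.0.0 - 11.239.255.255) -> Router X
  11.235.160.0/19 (11.235.160.0 - 11.235.191.255) -> Router D
More-specific entries that do NOT match:
  11.235.161.224/28 (11.235.161.224 - 11.235.161.239) does not contain 11.235.161.246
  11.235.163.0/24 (11.235.163.0 - 11.235.163.255) does not contain 11.235.161.246
  11.235.33.0/24 (11.235.33.0 - 11.235.33.255) does not contain 11.235.161.246
  11.235.225.0/24 (11.235.225.0 - 11.235.225.255) does not contain 11.235.161.246
  11.235.160.0/24 (11.235.160.0 - 11.235.160.255) does not contain 11.235.161.246
  43.235.160.0/23 (43.235.160.0 - 43.235.161.255) does not contain 11.235.161.246
Longest matching prefix is /19 -> next hop Router D.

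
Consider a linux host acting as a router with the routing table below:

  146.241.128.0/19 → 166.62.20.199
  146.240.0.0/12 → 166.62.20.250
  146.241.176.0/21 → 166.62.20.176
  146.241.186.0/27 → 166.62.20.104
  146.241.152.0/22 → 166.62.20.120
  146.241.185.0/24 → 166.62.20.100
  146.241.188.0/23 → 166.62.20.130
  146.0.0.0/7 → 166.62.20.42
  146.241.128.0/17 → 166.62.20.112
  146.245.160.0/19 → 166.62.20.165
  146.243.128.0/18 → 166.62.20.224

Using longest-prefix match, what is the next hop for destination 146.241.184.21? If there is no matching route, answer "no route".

166.62.20.112

Routes whose prefix contains 146.241.184.21:
  146.0.0.0/7 (146.0.0.0 - 147.255.255.255) -> 166.62.20.42
  146.240.0.0/12 (146.240.0.0 - 146.255.255.255) -> 166.62.20.250
  146.241.128.0/17 (146.241.128.0 - 146.241.255.255) -> 166.62.20.112
More-specific entries that do NOT match:
  146.241.186.0/27 (146.241.186.0 - 146.241.186.31) does not contain 146.241.184.21
  146.241.185.0/24 (146.241.185.0 - 146.241.185.255) does not contain 146.241.184.21
  146.241.188.0/23 (146.241.188.0 - 146.241.189.255) does not contain 146.241.184.21
  146.241.152.0/22 (146.241.152.0 - 146.241.155.255) does not contain 146.241.184.21
  146.241.176.0/21 (146.241.176.0 - 146.241.183.255) does not contain 146.241.184.21
  146.241.128.0/19 (146.241.128.0 - 146.241.159.255) does not contain 146.241.184.21
  146.245.160.0/19 (146.245.160.0 - 146.245.191.255) does not contain 146.241.184.21
  146.243.128.0/18 (146.243.128.0 - 146.243.191.255) does not contain 146.241.184.21
Longest matching prefix is /17 -> next hop 166.62.20.112.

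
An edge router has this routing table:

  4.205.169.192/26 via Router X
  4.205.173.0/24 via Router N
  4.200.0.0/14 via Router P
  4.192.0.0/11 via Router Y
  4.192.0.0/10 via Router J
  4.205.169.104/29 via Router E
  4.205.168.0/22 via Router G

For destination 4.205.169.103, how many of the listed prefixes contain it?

Prefixes containing 4.205.169.103:
  4.192.0.0/10 (4.192.0.0 - 4.255.255.255)
  4.192.0.0/11 (4.192.0.0 - 4.223.255.255)
  4.205.168.0/22 (4.205.168.0 - 4.205.171.255)
Total matching entries: 3.

3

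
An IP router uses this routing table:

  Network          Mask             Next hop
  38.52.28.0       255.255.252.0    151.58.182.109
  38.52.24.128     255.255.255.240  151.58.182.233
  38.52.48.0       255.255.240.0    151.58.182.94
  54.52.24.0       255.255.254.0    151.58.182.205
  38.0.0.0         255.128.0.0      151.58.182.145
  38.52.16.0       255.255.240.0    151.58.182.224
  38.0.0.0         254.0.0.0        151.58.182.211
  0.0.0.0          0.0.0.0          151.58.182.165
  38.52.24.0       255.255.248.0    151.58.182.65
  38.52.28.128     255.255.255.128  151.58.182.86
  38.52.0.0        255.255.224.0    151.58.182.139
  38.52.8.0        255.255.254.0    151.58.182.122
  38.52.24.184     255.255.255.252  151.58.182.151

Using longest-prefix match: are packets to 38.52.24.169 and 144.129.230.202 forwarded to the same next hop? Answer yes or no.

38.52.24.169: longest match 38.52.24.0/21 -> 151.58.182.65
144.129.230.202: longest match 0.0.0.0/0 -> 151.58.182.165

no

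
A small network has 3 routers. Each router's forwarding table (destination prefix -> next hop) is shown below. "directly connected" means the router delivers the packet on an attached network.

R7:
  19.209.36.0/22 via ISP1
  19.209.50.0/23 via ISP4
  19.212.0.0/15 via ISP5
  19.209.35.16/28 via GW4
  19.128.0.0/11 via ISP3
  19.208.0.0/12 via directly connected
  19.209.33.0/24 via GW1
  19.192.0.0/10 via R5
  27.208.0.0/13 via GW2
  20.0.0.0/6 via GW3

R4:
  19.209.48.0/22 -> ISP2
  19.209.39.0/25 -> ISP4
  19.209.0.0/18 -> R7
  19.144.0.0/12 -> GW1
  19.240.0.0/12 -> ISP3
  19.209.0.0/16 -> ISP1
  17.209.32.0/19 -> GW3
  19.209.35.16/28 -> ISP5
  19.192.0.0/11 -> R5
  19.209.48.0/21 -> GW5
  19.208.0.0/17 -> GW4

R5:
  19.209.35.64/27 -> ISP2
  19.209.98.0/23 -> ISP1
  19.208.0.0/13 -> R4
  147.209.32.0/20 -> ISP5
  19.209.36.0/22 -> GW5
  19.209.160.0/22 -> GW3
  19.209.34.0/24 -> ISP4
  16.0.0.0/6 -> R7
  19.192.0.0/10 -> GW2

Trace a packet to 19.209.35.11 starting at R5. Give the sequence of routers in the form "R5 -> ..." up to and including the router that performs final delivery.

R5 -> R4 -> R7

At R5: longest match for 19.209.35.11 is 19.208.0.0/13 -> R4
At R4: longest match for 19.209.35.11 is 19.209.0.0/18 -> R7
At R7: longest match for 19.209.35.11 is 19.208.0.0/12 -> directly connected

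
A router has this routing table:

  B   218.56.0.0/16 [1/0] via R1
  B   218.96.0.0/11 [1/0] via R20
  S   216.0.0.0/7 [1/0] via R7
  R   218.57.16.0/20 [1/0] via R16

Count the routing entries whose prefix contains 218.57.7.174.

No listed prefix contains 218.57.7.174.
Total matching entries: 0.

0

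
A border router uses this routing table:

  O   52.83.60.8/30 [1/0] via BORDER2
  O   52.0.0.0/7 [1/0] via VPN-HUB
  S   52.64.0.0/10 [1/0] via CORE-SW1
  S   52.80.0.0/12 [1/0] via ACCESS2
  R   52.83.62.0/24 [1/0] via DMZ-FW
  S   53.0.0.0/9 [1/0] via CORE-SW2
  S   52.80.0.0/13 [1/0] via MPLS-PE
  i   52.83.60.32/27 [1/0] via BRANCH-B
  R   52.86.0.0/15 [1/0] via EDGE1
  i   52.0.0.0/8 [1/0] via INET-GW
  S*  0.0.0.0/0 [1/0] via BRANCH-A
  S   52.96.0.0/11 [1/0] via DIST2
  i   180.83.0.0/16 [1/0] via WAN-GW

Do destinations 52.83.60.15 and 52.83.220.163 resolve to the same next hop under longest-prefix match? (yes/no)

yes

52.83.60.15: longest match 52.80.0.0/13 -> MPLS-PE
52.83.220.163: longest match 52.80.0.0/13 -> MPLS-PE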